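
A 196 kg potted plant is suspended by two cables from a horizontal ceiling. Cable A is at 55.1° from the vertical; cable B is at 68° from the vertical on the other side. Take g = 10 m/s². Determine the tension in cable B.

T_B ≈ 1920 N

Angles from the horizontal: cable A is 90° − 55.1° = 34.9°, cable B is 90° − 68° = 22°.
Weight W = 196 × 10 = 1960 N acts straight down.
Horizontal: T_A cos 34.9° = T_B cos 22°  →  T_A = 1.131 T_B.
Vertical: T_A sin 34.9° + T_B sin 22° = 1960.
Substituting the horizontal relation into the vertical equation gives 1.021 T_B = 1960, so T_B = 1919 N.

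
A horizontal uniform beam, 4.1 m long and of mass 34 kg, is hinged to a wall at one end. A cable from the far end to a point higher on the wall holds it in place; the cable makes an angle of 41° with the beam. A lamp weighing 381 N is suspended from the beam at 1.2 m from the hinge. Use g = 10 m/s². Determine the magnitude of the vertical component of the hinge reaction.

|H_y| ≈ 439 N

Take torques about the hinge: T sin 41° · 4.1 = 34×10×2.05 + 381×1.2 = 1154.2 N·m.
So T = 1154.2 / (0.6561 × 4.1) = 429.1 N.
ΣF_y = 0: H_y = (34×10 + 381) − T sin 41° = 721 − 281.51 = 439.49 N.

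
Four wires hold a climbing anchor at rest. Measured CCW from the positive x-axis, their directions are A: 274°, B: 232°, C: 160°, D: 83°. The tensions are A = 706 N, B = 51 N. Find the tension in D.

Resolve: ΣF_x = 706 cos 274° + 51 cos 232° + T_C cos 160° + T_D cos 83° = 0.
        ΣF_y = 706 sin 274° + 51 sin 232° + T_C sin 160° + T_D sin 83° = 0.
The known terms sum to (17.85, -744.5) N, so -0.9397 T_C + 0.1219 T_D = -17.85 and 0.3420 T_C + 0.9925 T_D = 744.5.
Solving simultaneously: T_C = 111.3 N, T_D = 711.7 N.

T_D ≈ 712 N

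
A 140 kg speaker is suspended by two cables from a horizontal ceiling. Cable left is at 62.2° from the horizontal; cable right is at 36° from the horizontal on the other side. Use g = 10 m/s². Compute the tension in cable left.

T_left ≈ 1140 N

Weight W = 140 × 10 = 1400 N acts straight down.
Horizontal: T_left cos 62.2° = T_right cos 36°  →  T_right = 0.5765 T_left.
Vertical: T_left sin 62.2° + T_right sin 36° = 1400.
Substituting the horizontal relation into the vertical equation gives 1.223 T_left = 1400, so T_left = 1144 N.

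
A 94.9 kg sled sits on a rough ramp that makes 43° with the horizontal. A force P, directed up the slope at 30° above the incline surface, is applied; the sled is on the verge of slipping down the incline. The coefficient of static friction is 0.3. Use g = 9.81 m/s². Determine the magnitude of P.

On the verge of sliding down the incline, friction equals μN and acts up the slope.
Perpendicular: N + P sin 30° = W cos 43° = 680.9 N.
Along incline: P cos 30° + μN = W sin 43° with W sin 43° = 634.9 N.
Solving the pair for P and N: P = 601.5 N, N = 380.1 N (and f = μN = 114 N).

P ≈ 601 N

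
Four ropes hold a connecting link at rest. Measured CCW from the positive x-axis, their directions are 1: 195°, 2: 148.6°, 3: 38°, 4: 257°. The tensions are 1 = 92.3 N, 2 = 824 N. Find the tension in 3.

T_3 ≈ 1370 N

Resolve: ΣF_x = 92.3 cos 195° + 824 cos 148.6° + T_3 cos 38° + T_4 cos 257° = 0.
        ΣF_y = 92.3 sin 195° + 824 sin 148.6° + T_3 sin 38° + T_4 sin 257° = 0.
The known terms sum to (-792.5, 405.4) N, so 0.7880 T_3 − 0.2250 T_4 = 792.5 and 0.6157 T_3 − 0.9744 T_4 = -405.4.
Solving simultaneously: T_3 = 1372 N, T_4 = 1283 N.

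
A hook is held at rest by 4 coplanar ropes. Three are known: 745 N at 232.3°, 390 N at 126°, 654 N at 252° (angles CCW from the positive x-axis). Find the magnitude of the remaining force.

F ≈ 1260 N

Sum the known components: ΣF_x = -886.9 N, ΣF_y = -895.9 N.
For equilibrium the remaining force must supply (−ΣF_x, −ΣF_y) = (886.9, 895.9) N.
Magnitude = √((886.9)² + (895.9)²) = 1261 N; direction = atan2(895.9, 886.9) = 45.3°.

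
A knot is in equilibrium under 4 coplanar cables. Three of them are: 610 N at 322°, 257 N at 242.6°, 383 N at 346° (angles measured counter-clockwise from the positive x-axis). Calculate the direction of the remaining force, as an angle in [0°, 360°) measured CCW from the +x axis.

θ ≈ 137°

Sum the known components: ΣF_x = 734 N, ΣF_y = -696.4 N.
For equilibrium the remaining force must supply (−ΣF_x, −ΣF_y) = (-734, 696.4) N.
Magnitude = √((-734)² + (696.4)²) = 1012 N; direction = atan2(696.4, -734) = 136.5°.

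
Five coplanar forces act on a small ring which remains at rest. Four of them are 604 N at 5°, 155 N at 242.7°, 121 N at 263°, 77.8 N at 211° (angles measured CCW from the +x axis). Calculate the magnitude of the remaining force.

F ≈ 512 N

Sum the known components: ΣF_x = 449.2 N, ΣF_y = -245.3 N.
For equilibrium the remaining force must supply (−ΣF_x, −ΣF_y) = (-449.2, 245.3) N.
Magnitude = √((-449.2)² + (245.3)²) = 511.8 N; direction = atan2(245.3, -449.2) = 151.4°.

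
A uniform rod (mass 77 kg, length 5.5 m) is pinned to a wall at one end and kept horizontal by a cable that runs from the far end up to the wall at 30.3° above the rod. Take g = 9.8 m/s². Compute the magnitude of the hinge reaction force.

|H| ≈ 748 N

Take torques about the hinge: T sin 30.3° · 5.5 = 77×9.8×2.75 = 2075.2 N·m.
So T = 2075.2 / (0.5045 × 5.5) = 747.83 N.
ΣF_x = 0: H_x = T cos 30.3° = 645.67 N.
ΣF_y = 0: H_y = (77×9.8) − T sin 30.3° = 754.6 − 377.3 = 377.3 N.
|H| = √(H_x² + H_y²) = √((645.67)² + (377.3)²) = 747.83 N.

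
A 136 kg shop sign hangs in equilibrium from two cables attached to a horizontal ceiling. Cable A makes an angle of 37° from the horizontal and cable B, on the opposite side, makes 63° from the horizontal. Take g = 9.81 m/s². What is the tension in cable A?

Weight W = 136 × 9.81 = 1334 N acts straight down.
Horizontal: T_A cos 37° = T_B cos 63°  →  T_B = 1.759 T_A.
Vertical: T_A sin 37° + T_B sin 63° = 1334.
Substituting the horizontal relation into the vertical equation gives 2.169 T_A = 1334, so T_A = 615 N.

T_A ≈ 615 N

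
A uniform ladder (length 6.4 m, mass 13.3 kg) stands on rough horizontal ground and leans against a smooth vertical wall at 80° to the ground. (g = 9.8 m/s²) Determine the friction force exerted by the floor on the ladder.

Torques about the foot: N_wall · 6.4 sin 80° = 13.3×9.8×3.2 cos 80° → N_wall = 11.491 N.
ΣF_x = 0: f_floor = N_wall = 11.491 N.

f ≈ 11.5 N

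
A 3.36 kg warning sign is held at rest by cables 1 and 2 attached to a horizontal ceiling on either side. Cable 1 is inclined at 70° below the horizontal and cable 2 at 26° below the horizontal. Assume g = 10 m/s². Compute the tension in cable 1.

Weight W = 3.36 × 10 = 33.6 N acts straight down.
Horizontal: T_1 cos 70° = T_2 cos 26°  →  T_2 = 0.3805 T_1.
Vertical: T_1 sin 70° + T_2 sin 26° = 33.6.
Substituting the horizontal relation into the vertical equation gives 1.107 T_1 = 33.6, so T_1 = 30.37 N.

T_1 ≈ 30.4 N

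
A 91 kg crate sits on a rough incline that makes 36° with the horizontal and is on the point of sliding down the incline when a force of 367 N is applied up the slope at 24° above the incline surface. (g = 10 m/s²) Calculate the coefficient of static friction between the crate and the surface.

On the verge of sliding down the incline, friction is at its maximum μN and acts up the slope.
Perpendicular to incline: N = W cos 36° − P sin 24° = 736.2 − 149.3 = 586.9 N.
Along incline: P cos 24° + μN = W sin 36° → μ = (W sin 36° − P cos 24°) / N = 0.3401.

μ ≈ 0.340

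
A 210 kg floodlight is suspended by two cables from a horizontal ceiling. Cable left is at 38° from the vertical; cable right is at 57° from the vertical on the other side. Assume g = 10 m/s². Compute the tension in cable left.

T_left ≈ 1770 N

Angles from the horizontal: cable left is 90° − 38° = 52°, cable right is 90° − 57° = 33°.
Weight W = 210 × 10 = 2100 N acts straight down.
Horizontal: T_left cos 52° = T_right cos 33°  →  T_right = 0.7341 T_left.
Vertical: T_left sin 52° + T_right sin 33° = 2100.
Substituting the horizontal relation into the vertical equation gives 1.188 T_left = 2100, so T_left = 1768 N.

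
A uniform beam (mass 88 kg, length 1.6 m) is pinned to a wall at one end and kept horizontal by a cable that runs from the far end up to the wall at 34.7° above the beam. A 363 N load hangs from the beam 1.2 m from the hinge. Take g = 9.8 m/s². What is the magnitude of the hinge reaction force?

Take torques about the hinge: T sin 34.7° · 1.6 = 88×9.8×0.8 + 363×1.2 = 1125.5 N·m.
So T = 1125.5 / (0.5693 × 1.6) = 1235.7 N.
ΣF_x = 0: H_x = T cos 34.7° = 1015.9 N.
ΣF_y = 0: H_y = (88×9.8 + 363) − T sin 34.7° = 1225.4 − 703.45 = 521.95 N.
|H| = √(H_x² + H_y²) = √((1015.9)² + (521.95)²) = 1142.1 N.

|H| ≈ 1140 N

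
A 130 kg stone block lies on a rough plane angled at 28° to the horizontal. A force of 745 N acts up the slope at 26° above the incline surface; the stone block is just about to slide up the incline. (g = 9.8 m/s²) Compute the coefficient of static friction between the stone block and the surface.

μ ≈ 0.0896

On the verge of sliding up the incline, friction is at its maximum μN and acts down the slope.
Perpendicular to incline: N = W cos 28° − P sin 26° = 1125 − 326.6 = 798.3 N.
Along incline: P cos 26° − μN = W sin 28° → μ = −(W sin 28° − P cos 26°) / N = 0.08956.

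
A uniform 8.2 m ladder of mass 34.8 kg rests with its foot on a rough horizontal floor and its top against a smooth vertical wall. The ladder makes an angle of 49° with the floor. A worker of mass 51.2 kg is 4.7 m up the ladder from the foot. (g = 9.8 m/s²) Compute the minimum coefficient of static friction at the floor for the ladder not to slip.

μ_min ≈ 0.473

ΣF_y = 0: N_floor = 34.8×9.8 + 51.2×9.8 = 842.8 N.
Torques about the foot: N_wall · 8.2 sin 49° = 34.8×9.8×4.1 cos 49° + 51.2×9.8×4.7 cos 49° → N_wall = 398.23 N.
ΣF_x = 0: f_floor = N_wall = 398.23 N.
μ_min = f_floor / N_floor = 398.23 / 842.8 = 0.4725.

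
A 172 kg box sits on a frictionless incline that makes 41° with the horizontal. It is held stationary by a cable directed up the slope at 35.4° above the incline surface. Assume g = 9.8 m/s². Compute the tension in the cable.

Take axes along and perpendicular to the incline. Weight components: W sin 41° = 1106 N down-slope, W cos 41° = 1272 N into the surface.
Along incline: T cos 35.4° = W sin 41° → T = 1357 N.
Perpendicular: N = W cos 41° − T sin 35.4° = 486.2 N.

T ≈ 1360 N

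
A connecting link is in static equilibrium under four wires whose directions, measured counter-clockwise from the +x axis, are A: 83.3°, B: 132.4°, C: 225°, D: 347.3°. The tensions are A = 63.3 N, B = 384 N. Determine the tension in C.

T_C ≈ 334 N

Resolve: ΣF_x = 63.3 cos 83.3° + 384 cos 132.4° + T_C cos 225° + T_D cos 347.3° = 0.
        ΣF_y = 63.3 sin 83.3° + 384 sin 132.4° + T_C sin 225° + T_D sin 347.3° = 0.
The known terms sum to (-251.5, 346.4) N, so -0.7071 T_C + 0.9755 T_D = 251.5 and -0.7071 T_C − 0.2198 T_D = -346.4.
Solving simultaneously: T_C = 334.4 N, T_D = 500.2 N.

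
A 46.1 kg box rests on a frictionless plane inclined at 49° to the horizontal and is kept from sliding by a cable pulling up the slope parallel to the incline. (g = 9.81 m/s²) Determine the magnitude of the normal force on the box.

N ≈ 297 N

Take axes along and perpendicular to the incline. Weight components: W sin 49° = 341.3 N down-slope, W cos 49° = 296.7 N into the surface.
Along incline: T cos 0° = W sin 49° → T = 341.3 N.
Perpendicular: N = W cos 49° − T sin 0° = 296.7 N.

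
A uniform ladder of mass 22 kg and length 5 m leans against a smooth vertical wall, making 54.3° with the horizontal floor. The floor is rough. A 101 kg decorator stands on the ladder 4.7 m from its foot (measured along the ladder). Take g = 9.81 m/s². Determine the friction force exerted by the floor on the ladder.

Torques about the foot: N_wall · 5 sin 54.3° = 22×9.81×2.5 cos 54.3° + 101×9.81×4.7 cos 54.3° → N_wall = 746.79 N.
ΣF_x = 0: f_floor = N_wall = 746.79 N.

f ≈ 747 N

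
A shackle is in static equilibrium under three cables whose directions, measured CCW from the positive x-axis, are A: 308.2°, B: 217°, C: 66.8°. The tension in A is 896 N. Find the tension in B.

Resolve: ΣF_x = 896 cos 308.2° + T_B cos 217° + T_C cos 66.8° = 0.
        ΣF_y = 896 sin 308.2° + T_B sin 217° + T_C sin 66.8° = 0.
The known terms sum to (554.1, -704.1) N, so -0.7986 T_B + 0.3939 T_C = -554.1 and -0.6018 T_B + 0.9191 T_C = 704.1.
Solving simultaneously: T_B = 1583 N, T_C = 1803 N.

T_B ≈ 1580 N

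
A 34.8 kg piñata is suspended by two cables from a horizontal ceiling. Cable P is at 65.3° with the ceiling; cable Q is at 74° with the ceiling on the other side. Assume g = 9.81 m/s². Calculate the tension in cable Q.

Weight W = 34.8 × 9.81 = 341.4 N acts straight down.
Horizontal: T_P cos 65.3° = T_Q cos 74°  →  T_P = 0.6596 T_Q.
Vertical: T_P sin 65.3° + T_Q sin 74° = 341.4.
Substituting the horizontal relation into the vertical equation gives 1.561 T_Q = 341.4, so T_Q = 218.8 N.

T_Q ≈ 219 N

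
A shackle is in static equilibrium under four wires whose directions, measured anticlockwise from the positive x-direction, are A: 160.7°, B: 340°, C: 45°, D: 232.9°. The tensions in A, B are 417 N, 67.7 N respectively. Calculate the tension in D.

T_D ≈ 2290 N

Resolve: ΣF_x = 417 cos 160.7° + 67.7 cos 340° + T_C cos 45° + T_D cos 232.9° = 0.
        ΣF_y = 417 sin 160.7° + 67.7 sin 340° + T_C sin 45° + T_D sin 232.9° = 0.
The known terms sum to (-329.9, 114.7) N, so 0.7071 T_C − 0.6032 T_D = 329.9 and 0.7071 T_C − 0.7976 T_D = -114.7.
Solving simultaneously: T_C = 2418 N, T_D = 2287 N.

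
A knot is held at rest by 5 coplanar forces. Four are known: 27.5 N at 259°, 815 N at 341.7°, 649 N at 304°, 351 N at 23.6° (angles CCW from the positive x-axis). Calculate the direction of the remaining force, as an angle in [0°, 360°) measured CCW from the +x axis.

Sum the known components: ΣF_x = 1453 N, ΣF_y = -680.4 N.
For equilibrium the remaining force must supply (−ΣF_x, −ΣF_y) = (-1453, 680.4) N.
Magnitude = √((-1453)² + (680.4)²) = 1605 N; direction = atan2(680.4, -1453) = 154.9°.

θ ≈ 155°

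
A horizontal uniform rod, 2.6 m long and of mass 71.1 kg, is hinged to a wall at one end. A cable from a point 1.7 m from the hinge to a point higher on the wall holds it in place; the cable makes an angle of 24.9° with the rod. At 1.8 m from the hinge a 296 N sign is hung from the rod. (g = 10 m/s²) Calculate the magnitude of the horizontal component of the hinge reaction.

Take torques about the hinge: T sin 24.9° · 1.7 = 71.1×10×1.3 + 296×1.8 = 1457.1 N·m.
So T = 1457.1 / (0.4210 × 1.7) = 2035.7 N.
ΣF_x = 0: H_x = T cos 24.9° = 1846.5 N.

H_x ≈ 1850 N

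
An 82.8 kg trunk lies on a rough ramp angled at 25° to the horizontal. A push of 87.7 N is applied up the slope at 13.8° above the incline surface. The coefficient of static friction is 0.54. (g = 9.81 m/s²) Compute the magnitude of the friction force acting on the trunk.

Axes along / perpendicular to the incline. W sin 25° = 343.3 N down-slope; W cos 25° = 736.2 N into the surface.
Perpendicular: N = W cos 25° − P sin 13.8° = 736.2 − 20.92 = 715.2 N.
Along incline: P cos 13.8° + f = W sin 25° (friction acts up-slope) → f = 343.3 − 85.17 = 258.1 N.
|f| = 258.1 N ≤ μN = 386.2 N, so the trunk is indeed static.

f ≈ 258 N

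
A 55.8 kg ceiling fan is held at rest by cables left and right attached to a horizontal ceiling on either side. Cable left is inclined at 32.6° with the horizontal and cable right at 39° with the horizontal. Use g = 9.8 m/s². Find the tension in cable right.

Weight W = 55.8 × 9.8 = 546.8 N acts straight down.
Horizontal: T_left cos 32.6° = T_right cos 39°  →  T_left = 0.9225 T_right.
Vertical: T_left sin 32.6° + T_right sin 39° = 546.8.
Substituting the horizontal relation into the vertical equation gives 1.126 T_right = 546.8, so T_right = 485.5 N.

T_right ≈ 486 N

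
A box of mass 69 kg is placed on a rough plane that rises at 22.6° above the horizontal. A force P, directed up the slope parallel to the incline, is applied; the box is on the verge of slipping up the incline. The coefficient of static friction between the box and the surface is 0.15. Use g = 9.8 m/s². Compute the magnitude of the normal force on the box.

On the verge of sliding up the incline, friction equals μN and acts down the slope.
Perpendicular: N + P sin 0° = W cos 22.6° = 624.3 N.
Along incline: P cos 0° = W sin 22.6° + μN  with W sin 22.6° = 259.9 N.
Solving the pair for P and N: P = 353.5 N, N = 624.3 N (and f = μN = 93.64 N).

N ≈ 624 N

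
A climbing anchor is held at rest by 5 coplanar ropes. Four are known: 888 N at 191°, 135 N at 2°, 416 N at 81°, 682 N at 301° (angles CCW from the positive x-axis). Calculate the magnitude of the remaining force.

F ≈ 466 N

Sum the known components: ΣF_x = -320.4 N, ΣF_y = -338.4 N.
For equilibrium the remaining force must supply (−ΣF_x, −ΣF_y) = (320.4, 338.4) N.
Magnitude = √((320.4)² + (338.4)²) = 466.1 N; direction = atan2(338.4, 320.4) = 46.6°.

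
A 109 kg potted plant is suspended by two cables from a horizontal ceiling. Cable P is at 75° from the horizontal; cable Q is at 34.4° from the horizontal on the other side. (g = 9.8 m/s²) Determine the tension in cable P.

Weight W = 109 × 9.8 = 1068 N acts straight down.
Horizontal: T_P cos 75° = T_Q cos 34.4°  →  T_Q = 0.3137 T_P.
Vertical: T_P sin 75° + T_Q sin 34.4° = 1068.
Substituting the horizontal relation into the vertical equation gives 1.143 T_P = 1068, so T_P = 934.4 N.

T_P ≈ 934 N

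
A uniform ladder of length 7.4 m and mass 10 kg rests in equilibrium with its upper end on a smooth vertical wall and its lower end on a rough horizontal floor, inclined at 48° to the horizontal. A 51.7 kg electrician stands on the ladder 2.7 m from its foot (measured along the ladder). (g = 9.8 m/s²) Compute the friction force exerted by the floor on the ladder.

f ≈ 211 N

Torques about the foot: N_wall · 7.4 sin 48° = 10×9.8×3.7 cos 48° + 51.7×9.8×2.7 cos 48° → N_wall = 210.57 N.
ΣF_x = 0: f_floor = N_wall = 210.57 N.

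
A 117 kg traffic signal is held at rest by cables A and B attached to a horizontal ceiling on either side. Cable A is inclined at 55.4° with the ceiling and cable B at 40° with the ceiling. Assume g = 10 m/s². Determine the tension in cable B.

T_B ≈ 667 N

Weight W = 117 × 10 = 1170 N acts straight down.
Horizontal: T_A cos 55.4° = T_B cos 40°  →  T_A = 1.349 T_B.
Vertical: T_A sin 55.4° + T_B sin 40° = 1170.
Substituting the horizontal relation into the vertical equation gives 1.753 T_B = 1170, so T_B = 667.3 N.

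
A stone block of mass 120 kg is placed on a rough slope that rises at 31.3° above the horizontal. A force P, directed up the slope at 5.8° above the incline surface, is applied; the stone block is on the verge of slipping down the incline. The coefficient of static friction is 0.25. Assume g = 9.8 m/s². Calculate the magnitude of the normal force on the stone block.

N ≈ 967 N

On the verge of sliding down the incline, friction equals μN and acts up the slope.
Perpendicular: N + P sin 5.8° = W cos 31.3° = 1005 N.
Along incline: P cos 5.8° + μN = W sin 31.3° with W sin 31.3° = 611 N.
Solving the pair for P and N: P = 371 N, N = 967.4 N (and f = μN = 241.8 N).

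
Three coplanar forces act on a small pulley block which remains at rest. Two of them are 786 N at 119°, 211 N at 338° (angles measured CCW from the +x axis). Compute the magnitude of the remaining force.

F ≈ 636 N

Sum the known components: ΣF_x = -185.4 N, ΣF_y = 608.4 N.
For equilibrium the remaining force must supply (−ΣF_x, −ΣF_y) = (185.4, -608.4) N.
Magnitude = √((185.4)² + (-608.4)²) = 636 N; direction = atan2(-608.4, 185.4) = 286.9°.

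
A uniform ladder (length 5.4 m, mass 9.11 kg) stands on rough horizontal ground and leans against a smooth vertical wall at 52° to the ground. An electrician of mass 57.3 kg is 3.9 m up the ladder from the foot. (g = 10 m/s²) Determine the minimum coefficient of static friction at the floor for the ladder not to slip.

μ_min ≈ 0.540

ΣF_y = 0: N_floor = 9.11×10 + 57.3×10 = 664.1 N.
Torques about the foot: N_wall · 5.4 sin 52° = 9.11×10×2.7 cos 52° + 57.3×10×3.9 cos 52° → N_wall = 358.91 N.
ΣF_x = 0: f_floor = N_wall = 358.91 N.
μ_min = f_floor / N_floor = 358.91 / 664.1 = 0.5404.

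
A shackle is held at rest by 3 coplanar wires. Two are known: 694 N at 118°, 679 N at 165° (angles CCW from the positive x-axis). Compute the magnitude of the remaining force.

Sum the known components: ΣF_x = -981.7 N, ΣF_y = 788.5 N.
For equilibrium the remaining force must supply (−ΣF_x, −ΣF_y) = (981.7, -788.5) N.
Magnitude = √((981.7)² + (-788.5)²) = 1259 N; direction = atan2(-788.5, 981.7) = 321.2°.

F ≈ 1260 N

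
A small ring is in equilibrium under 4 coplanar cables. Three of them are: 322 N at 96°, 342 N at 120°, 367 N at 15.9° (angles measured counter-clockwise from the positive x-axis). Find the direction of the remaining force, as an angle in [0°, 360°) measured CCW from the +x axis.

Sum the known components: ΣF_x = 148.3 N, ΣF_y = 717 N.
For equilibrium the remaining force must supply (−ΣF_x, −ΣF_y) = (-148.3, -717) N.
Magnitude = √((-148.3)² + (-717)²) = 732.1 N; direction = atan2(-717, -148.3) = 258.3°.

θ ≈ 258°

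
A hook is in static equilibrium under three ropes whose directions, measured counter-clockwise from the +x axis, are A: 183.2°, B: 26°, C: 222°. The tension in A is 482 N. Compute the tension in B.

T_B ≈ 1100 N

Resolve: ΣF_x = 482 cos 183.2° + T_B cos 26° + T_C cos 222° = 0.
        ΣF_y = 482 sin 183.2° + T_B sin 26° + T_C sin 222° = 0.
The known terms sum to (-481.2, -26.91) N, so 0.8988 T_B − 0.7431 T_C = 481.2 and 0.4384 T_B − 0.6691 T_C = 26.91.
Solving simultaneously: T_B = 1096 N, T_C = 677.6 N.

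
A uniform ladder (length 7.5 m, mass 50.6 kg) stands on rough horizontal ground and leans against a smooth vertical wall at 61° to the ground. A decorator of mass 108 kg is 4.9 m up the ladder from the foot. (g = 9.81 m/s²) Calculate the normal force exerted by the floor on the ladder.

N_floor ≈ 1560 N

ΣF_y = 0: N_floor = 50.6×9.81 + 108×9.81 = 1555.9 N.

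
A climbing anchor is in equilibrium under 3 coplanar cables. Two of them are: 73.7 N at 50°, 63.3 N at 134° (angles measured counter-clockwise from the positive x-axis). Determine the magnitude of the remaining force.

Sum the known components: ΣF_x = 3.402 N, ΣF_y = 102 N.
For equilibrium the remaining force must supply (−ΣF_x, −ΣF_y) = (-3.402, -102) N.
Magnitude = √((-3.402)² + (-102)²) = 102 N; direction = atan2(-102, -3.402) = 268.1°.

F ≈ 102 N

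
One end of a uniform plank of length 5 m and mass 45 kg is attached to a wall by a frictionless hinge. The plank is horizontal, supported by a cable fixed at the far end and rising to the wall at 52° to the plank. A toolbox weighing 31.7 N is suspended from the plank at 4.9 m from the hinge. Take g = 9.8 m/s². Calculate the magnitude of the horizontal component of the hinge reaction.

H_x ≈ 197 N

Take torques about the hinge: T sin 52° · 5 = 45×9.8×2.5 + 31.7×4.9 = 1257.8 N·m.
So T = 1257.8 / (0.7880 × 5) = 319.24 N.
ΣF_x = 0: H_x = T cos 52° = 196.54 N.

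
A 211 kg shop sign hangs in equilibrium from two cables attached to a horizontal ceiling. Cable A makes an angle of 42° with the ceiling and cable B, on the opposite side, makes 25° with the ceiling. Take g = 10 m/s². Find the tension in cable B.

Weight W = 211 × 10 = 2110 N acts straight down.
Horizontal: T_A cos 42° = T_B cos 25°  →  T_A = 1.22 T_B.
Vertical: T_A sin 42° + T_B sin 25° = 2110.
Substituting the horizontal relation into the vertical equation gives 1.239 T_B = 2110, so T_B = 1703 N.

T_B ≈ 1700 N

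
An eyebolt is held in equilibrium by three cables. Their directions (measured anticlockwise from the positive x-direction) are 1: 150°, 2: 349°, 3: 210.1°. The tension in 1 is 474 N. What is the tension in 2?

T_2 ≈ 625 N

Resolve: ΣF_x = 474 cos 150° + T_2 cos 349° + T_3 cos 210.1° = 0.
        ΣF_y = 474 sin 150° + T_2 sin 349° + T_3 sin 210.1° = 0.
The known terms sum to (-410.5, 237) N, so 0.9816 T_2 − 0.8652 T_3 = 410.5 and -0.1908 T_2 − 0.5015 T_3 = -237.
Solving simultaneously: T_2 = 625.1 N, T_3 = 234.8 N.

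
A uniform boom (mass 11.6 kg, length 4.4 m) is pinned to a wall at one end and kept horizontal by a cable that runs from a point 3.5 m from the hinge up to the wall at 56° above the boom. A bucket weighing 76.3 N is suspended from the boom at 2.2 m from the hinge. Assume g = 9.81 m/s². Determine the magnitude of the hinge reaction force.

|H| ≈ 107 N

Take torques about the hinge: T sin 56° · 3.5 = 11.6×9.81×2.2 + 76.3×2.2 = 418.21 N·m.
So T = 418.21 / (0.8290 × 3.5) = 144.13 N.
ΣF_x = 0: H_x = T cos 56° = 80.596 N.
ΣF_y = 0: H_y = (11.6×9.81 + 76.3) − T sin 56° = 190.1 − 119.49 = 70.607 N.
|H| = √(H_x² + H_y²) = √((80.596)² + (70.607)²) = 107.15 N.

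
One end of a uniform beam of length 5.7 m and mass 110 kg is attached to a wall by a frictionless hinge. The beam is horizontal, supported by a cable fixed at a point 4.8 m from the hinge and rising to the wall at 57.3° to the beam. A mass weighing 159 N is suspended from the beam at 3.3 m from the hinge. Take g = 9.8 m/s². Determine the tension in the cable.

Take torques about the hinge: T sin 57.3° · 4.8 = 110×9.8×2.85 + 159×3.3 = 3597 N·m.
So T = 3597 / (0.8415 × 4.8) = 890.51 N.

T ≈ 891 N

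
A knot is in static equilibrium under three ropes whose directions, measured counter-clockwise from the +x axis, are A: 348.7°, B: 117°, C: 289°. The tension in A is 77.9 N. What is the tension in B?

Resolve: ΣF_x = 77.9 cos 348.7° + T_B cos 117° + T_C cos 289° = 0.
        ΣF_y = 77.9 sin 348.7° + T_B sin 117° + T_C sin 289° = 0.
The known terms sum to (76.39, -15.26) N, so -0.4540 T_B + 0.3256 T_C = -76.39 and 0.8910 T_B − 0.9455 T_C = 15.26.
Solving simultaneously: T_B = 483.3 N, T_C = 439.3 N.

T_B ≈ 483 N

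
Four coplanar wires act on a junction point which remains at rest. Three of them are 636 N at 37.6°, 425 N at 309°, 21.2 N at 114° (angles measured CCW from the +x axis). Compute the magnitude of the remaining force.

F ≈ 767 N

Sum the known components: ΣF_x = 762.7 N, ΣF_y = 77.13 N.
For equilibrium the remaining force must supply (−ΣF_x, −ΣF_y) = (-762.7, -77.13) N.
Magnitude = √((-762.7)² + (-77.13)²) = 766.6 N; direction = atan2(-77.13, -762.7) = 185.8°.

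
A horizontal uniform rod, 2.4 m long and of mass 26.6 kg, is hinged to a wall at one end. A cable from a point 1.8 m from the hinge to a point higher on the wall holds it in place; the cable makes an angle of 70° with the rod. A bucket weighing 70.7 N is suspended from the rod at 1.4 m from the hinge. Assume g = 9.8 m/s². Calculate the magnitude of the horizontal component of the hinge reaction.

Take torques about the hinge: T sin 70° · 1.8 = 26.6×9.8×1.2 + 70.7×1.4 = 411.8 N·m.
So T = 411.8 / (0.9397 × 1.8) = 243.46 N.
ΣF_x = 0: H_x = T cos 70° = 83.267 N.

H_x ≈ 83.3 N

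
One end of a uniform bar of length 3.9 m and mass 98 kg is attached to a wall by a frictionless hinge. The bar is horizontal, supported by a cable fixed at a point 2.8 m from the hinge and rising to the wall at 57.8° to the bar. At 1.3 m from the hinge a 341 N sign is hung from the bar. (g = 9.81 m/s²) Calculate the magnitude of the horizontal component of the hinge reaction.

Take torques about the hinge: T sin 57.8° · 2.8 = 98×9.81×1.95 + 341×1.3 = 2318 N·m.
So T = 2318 / (0.8462 × 2.8) = 978.33 N.
ΣF_x = 0: H_x = T cos 57.8° = 521.33 N.

H_x ≈ 521 N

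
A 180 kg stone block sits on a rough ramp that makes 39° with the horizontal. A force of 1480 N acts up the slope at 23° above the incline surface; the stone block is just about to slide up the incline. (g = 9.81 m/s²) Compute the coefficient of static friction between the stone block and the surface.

μ ≈ 0.316

On the verge of sliding up the incline, friction is at its maximum μN and acts down the slope.
Perpendicular to incline: N = W cos 39° − P sin 23° = 1372 − 578.3 = 794 N.
Along incline: P cos 23° − μN = W sin 39° → μ = −(W sin 39° − P cos 23°) / N = 0.3162.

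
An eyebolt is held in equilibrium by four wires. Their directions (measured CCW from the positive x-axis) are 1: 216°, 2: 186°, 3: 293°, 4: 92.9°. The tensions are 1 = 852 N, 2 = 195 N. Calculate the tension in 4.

T_4 ≈ 2960 N

Resolve: ΣF_x = 852 cos 216° + 195 cos 186° + T_3 cos 293° + T_4 cos 92.9° = 0.
        ΣF_y = 852 sin 216° + 195 sin 186° + T_3 sin 293° + T_4 sin 92.9° = 0.
The known terms sum to (-883.2, -521.2) N, so 0.3907 T_3 − 0.0506 T_4 = 883.2 and -0.9205 T_3 + 0.9987 T_4 = 521.2.
Solving simultaneously: T_3 = 2643 N, T_4 = 2958 N.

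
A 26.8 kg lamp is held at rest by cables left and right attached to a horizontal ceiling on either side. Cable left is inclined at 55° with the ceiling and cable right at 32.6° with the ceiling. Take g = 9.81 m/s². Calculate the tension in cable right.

T_right ≈ 151 N

Weight W = 26.8 × 9.81 = 262.9 N acts straight down.
Horizontal: T_left cos 55° = T_right cos 32.6°  →  T_left = 1.469 T_right.
Vertical: T_left sin 55° + T_right sin 32.6° = 262.9.
Substituting the horizontal relation into the vertical equation gives 1.742 T_right = 262.9, so T_right = 150.9 N.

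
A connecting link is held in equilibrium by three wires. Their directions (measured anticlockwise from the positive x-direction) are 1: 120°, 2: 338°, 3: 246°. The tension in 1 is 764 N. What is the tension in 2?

T_2 ≈ 618 N

Resolve: ΣF_x = 764 cos 120° + T_2 cos 338° + T_3 cos 246° = 0.
        ΣF_y = 764 sin 120° + T_2 sin 338° + T_3 sin 246° = 0.
The known terms sum to (-382, 661.6) N, so 0.9272 T_2 − 0.4067 T_3 = 382 and -0.3746 T_2 − 0.9135 T_3 = -661.6.
Solving simultaneously: T_2 = 618.5 N, T_3 = 470.7 N.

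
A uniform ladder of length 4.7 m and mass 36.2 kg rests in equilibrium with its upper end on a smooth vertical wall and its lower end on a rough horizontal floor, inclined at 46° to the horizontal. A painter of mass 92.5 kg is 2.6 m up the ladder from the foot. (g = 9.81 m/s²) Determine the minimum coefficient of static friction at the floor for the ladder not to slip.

μ_min ≈ 0.520

ΣF_y = 0: N_floor = 36.2×9.81 + 92.5×9.81 = 1262.5 N.
Torques about the foot: N_wall · 4.7 sin 46° = 36.2×9.81×2.35 cos 46° + 92.5×9.81×2.6 cos 46° → N_wall = 656.22 N.
ΣF_x = 0: f_floor = N_wall = 656.22 N.
μ_min = f_floor / N_floor = 656.22 / 1262.5 = 0.5198.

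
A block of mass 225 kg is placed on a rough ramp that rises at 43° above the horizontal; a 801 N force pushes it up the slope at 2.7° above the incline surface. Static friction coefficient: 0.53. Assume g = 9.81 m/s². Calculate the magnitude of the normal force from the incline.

N ≈ 1580 N

Axes along / perpendicular to the incline. W sin 43° = 1505 N down-slope; W cos 43° = 1614 N into the surface.
Perpendicular: N = W cos 43° − P sin 2.7° = 1614 − 37.73 = 1577 N.
Along incline: P cos 2.7° + f = W sin 43° (friction acts up-slope) → f = 1505 − 800.1 = 705.2 N.
|f| = 705.2 N ≤ μN = 835.6 N, so the block is indeed static.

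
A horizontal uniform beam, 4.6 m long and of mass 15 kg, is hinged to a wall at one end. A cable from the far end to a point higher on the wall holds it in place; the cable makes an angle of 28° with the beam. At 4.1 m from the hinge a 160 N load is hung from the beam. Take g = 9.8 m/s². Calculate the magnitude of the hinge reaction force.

|H| ≈ 416 N

Take torques about the hinge: T sin 28° · 4.6 = 15×9.8×2.3 + 160×4.1 = 994.1 N·m.
So T = 994.1 / (0.4695 × 4.6) = 460.32 N.
ΣF_x = 0: H_x = T cos 28° = 406.44 N.
ΣF_y = 0: H_y = (15×9.8 + 160) − T sin 28° = 307 − 216.11 = 90.891 N.
|H| = √(H_x² + H_y²) = √((406.44)² + (90.891)²) = 416.48 N.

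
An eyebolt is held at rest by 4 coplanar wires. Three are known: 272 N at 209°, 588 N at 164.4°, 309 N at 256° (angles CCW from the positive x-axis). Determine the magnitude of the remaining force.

F ≈ 921 N

Sum the known components: ΣF_x = -879 N, ΣF_y = -273.6 N.
For equilibrium the remaining force must supply (−ΣF_x, −ΣF_y) = (879, 273.6) N.
Magnitude = √((879)² + (273.6)²) = 920.6 N; direction = atan2(273.6, 879) = 17.3°.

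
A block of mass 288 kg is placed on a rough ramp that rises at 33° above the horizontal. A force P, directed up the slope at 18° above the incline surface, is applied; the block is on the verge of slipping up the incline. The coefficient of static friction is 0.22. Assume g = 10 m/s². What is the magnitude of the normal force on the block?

On the verge of sliding up the incline, friction equals μN and acts down the slope.
Perpendicular: N + P sin 18° = W cos 33° = 2415 N.
Along incline: P cos 18° = W sin 33° + μN  with W sin 33° = 1569 N.
Solving the pair for P and N: P = 2061 N, N = 1779 N (and f = μN = 391.3 N).

N ≈ 1780 N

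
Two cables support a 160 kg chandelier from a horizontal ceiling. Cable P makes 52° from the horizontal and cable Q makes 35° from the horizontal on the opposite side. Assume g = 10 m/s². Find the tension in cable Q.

Weight W = 160 × 10 = 1600 N acts straight down.
Horizontal: T_P cos 52° = T_Q cos 35°  →  T_P = 1.331 T_Q.
Vertical: T_P sin 52° + T_Q sin 35° = 1600.
Substituting the horizontal relation into the vertical equation gives 1.622 T_Q = 1600, so T_Q = 986.4 N.

T_Q ≈ 986 N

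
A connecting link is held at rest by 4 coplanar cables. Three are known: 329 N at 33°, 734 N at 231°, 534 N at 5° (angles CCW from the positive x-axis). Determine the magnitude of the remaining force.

F ≈ 488 N

Sum the known components: ΣF_x = 346 N, ΣF_y = -344.7 N.
For equilibrium the remaining force must supply (−ΣF_x, −ΣF_y) = (-346, 344.7) N.
Magnitude = √((-346)² + (344.7)²) = 488.4 N; direction = atan2(344.7, -346) = 135.1°.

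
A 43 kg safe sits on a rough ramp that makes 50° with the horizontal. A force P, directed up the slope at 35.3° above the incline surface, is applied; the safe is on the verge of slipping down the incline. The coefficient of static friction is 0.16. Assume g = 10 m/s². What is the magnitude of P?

On the verge of sliding down the incline, friction equals μN and acts up the slope.
Perpendicular: N + P sin 35.3° = W cos 50° = 276.4 N.
Along incline: P cos 35.3° + μN = W sin 50° with W sin 50° = 329.4 N.
Solving the pair for P and N: P = 394.1 N, N = 48.69 N (and f = μN = 7.79 N).

P ≈ 394 N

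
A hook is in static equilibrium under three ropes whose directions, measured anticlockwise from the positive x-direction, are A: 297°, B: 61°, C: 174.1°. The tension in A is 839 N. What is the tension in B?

T_B ≈ 766 N

Resolve: ΣF_x = 839 cos 297° + T_B cos 61° + T_C cos 174.1° = 0.
        ΣF_y = 839 sin 297° + T_B sin 61° + T_C sin 174.1° = 0.
The known terms sum to (380.9, -747.6) N, so 0.4848 T_B − 0.9947 T_C = -380.9 and 0.8746 T_B + 0.1028 T_C = 747.6.
Solving simultaneously: T_B = 765.8 N, T_C = 756.2 N.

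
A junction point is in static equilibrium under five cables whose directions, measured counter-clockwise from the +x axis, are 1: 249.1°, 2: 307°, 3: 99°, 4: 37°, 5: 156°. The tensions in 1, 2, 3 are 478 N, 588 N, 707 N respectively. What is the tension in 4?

T_4 ≈ 194 N

Resolve: ΣF_x = 478 cos 249.1° + 588 cos 307° + 707 cos 99° + T_4 cos 37° + T_5 cos 156° = 0.
        ΣF_y = 478 sin 249.1° + 588 sin 307° + 707 sin 99° + T_4 sin 37° + T_5 sin 156° = 0.
The known terms sum to (72.75, -217.9) N, so 0.7986 T_4 − 0.9135 T_5 = -72.75 and 0.6018 T_4 + 0.4067 T_5 = 217.9.
Solving simultaneously: T_4 = 193.7 N, T_5 = 249 N.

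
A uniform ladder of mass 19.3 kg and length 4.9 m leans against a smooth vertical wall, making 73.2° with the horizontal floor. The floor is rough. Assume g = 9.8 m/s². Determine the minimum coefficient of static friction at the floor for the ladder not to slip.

ΣF_y = 0: N_floor = 19.3×9.8 = 189.14 N.
Torques about the foot: N_wall · 4.9 sin 73.2° = 19.3×9.8×2.45 cos 73.2° → N_wall = 28.552 N.
ΣF_x = 0: f_floor = N_wall = 28.552 N.
μ_min = f_floor / N_floor = 28.552 / 189.14 = 0.151.

μ_min ≈ 0.151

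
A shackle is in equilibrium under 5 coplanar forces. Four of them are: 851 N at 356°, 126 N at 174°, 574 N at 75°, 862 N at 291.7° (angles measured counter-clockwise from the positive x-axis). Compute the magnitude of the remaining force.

Sum the known components: ΣF_x = 1191 N, ΣF_y = -292.7 N.
For equilibrium the remaining force must supply (−ΣF_x, −ΣF_y) = (-1191, 292.7) N.
Magnitude = √((-1191)² + (292.7)²) = 1226 N; direction = atan2(292.7, -1191) = 166.2°.

F ≈ 1230 N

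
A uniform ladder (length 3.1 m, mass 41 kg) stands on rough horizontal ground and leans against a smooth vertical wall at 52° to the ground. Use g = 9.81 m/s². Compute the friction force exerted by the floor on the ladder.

f ≈ 157 N

Torques about the foot: N_wall · 3.1 sin 52° = 41×9.81×1.55 cos 52° → N_wall = 157.12 N.
ΣF_x = 0: f_floor = N_wall = 157.12 N.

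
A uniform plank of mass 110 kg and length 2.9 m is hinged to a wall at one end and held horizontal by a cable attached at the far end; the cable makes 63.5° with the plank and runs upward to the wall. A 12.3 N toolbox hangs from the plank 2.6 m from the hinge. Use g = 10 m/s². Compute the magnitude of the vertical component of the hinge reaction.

Take torques about the hinge: T sin 63.5° · 2.9 = 110×10×1.45 + 12.3×2.6 = 1627 N·m.
So T = 1627 / (0.8949 × 2.9) = 626.89 N.
ΣF_y = 0: H_y = (110×10 + 12.3) − T sin 63.5° = 1112.3 − 561.03 = 551.27 N.

|H_y| ≈ 551 N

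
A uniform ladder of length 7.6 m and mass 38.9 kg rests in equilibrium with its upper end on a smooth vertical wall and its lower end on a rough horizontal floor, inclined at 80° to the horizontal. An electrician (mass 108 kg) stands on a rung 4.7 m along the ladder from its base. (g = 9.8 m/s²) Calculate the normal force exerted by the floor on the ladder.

N_floor ≈ 1440 N

ΣF_y = 0: N_floor = 38.9×9.8 + 108×9.8 = 1439.6 N.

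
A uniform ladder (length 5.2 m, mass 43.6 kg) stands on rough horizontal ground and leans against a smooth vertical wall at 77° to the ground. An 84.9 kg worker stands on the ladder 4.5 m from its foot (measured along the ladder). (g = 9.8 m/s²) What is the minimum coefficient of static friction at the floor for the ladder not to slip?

ΣF_y = 0: N_floor = 43.6×9.8 + 84.9×9.8 = 1259.3 N.
Torques about the foot: N_wall · 5.2 sin 77° = 43.6×9.8×2.6 cos 77° + 84.9×9.8×4.5 cos 77° → N_wall = 215.55 N.
ΣF_x = 0: f_floor = N_wall = 215.55 N.
μ_min = f_floor / N_floor = 215.55 / 1259.3 = 0.1712.

μ_min ≈ 0.171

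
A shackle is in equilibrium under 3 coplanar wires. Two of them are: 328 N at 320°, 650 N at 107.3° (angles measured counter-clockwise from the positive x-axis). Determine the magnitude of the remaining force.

Sum the known components: ΣF_x = 57.97 N, ΣF_y = 409.8 N.
For equilibrium the remaining force must supply (−ΣF_x, −ΣF_y) = (-57.97, -409.8) N.
Magnitude = √((-57.97)² + (-409.8)²) = 413.8 N; direction = atan2(-409.8, -57.97) = 261.9°.

F ≈ 414 N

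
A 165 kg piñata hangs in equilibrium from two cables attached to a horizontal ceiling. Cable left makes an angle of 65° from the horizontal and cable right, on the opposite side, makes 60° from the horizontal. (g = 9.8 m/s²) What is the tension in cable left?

T_left ≈ 987 N

Weight W = 165 × 9.8 = 1617 N acts straight down.
Horizontal: T_left cos 65° = T_right cos 60°  →  T_right = 0.8452 T_left.
Vertical: T_left sin 65° + T_right sin 60° = 1617.
Substituting the horizontal relation into the vertical equation gives 1.638 T_left = 1617, so T_left = 987 N.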